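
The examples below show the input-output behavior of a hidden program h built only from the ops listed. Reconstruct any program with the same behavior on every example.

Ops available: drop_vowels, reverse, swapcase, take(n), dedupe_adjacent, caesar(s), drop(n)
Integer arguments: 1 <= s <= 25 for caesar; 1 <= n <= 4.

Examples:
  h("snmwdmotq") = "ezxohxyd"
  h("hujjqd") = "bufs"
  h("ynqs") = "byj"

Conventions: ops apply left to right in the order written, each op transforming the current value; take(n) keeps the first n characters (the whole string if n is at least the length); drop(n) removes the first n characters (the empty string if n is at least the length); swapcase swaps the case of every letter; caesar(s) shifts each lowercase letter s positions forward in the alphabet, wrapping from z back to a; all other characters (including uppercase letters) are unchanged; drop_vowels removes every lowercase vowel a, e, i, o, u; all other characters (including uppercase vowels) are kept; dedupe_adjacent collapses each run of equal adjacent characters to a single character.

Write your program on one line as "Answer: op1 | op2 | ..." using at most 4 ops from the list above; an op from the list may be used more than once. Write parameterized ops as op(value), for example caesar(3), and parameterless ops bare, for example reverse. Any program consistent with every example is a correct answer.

dedupe_adjacent | caesar(11) | reverse | drop(1)

Check, running the answer program on each example:
  "snmwdmotq" -> "snmwdmotq" -> "dyxhoxzeb" -> "bezxohxyd" -> "ezxohxyd"
  "hujjqd" -> "hujqd" -> "sfubo" -> "obufs" -> "bufs"
  "ynqs" -> "ynqs" -> "jybd" -> "dbyj" -> "byj"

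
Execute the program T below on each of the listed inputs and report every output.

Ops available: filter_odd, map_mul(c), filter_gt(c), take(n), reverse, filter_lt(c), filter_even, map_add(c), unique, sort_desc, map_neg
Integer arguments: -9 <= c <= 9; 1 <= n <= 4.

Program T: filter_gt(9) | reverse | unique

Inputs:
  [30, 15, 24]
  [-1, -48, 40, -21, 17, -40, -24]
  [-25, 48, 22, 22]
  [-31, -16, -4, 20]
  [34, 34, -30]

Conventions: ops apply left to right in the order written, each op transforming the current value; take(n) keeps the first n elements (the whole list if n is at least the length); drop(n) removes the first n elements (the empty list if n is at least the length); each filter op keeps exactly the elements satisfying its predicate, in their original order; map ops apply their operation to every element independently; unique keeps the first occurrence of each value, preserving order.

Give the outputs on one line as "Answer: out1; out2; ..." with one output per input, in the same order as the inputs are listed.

[24, 15, 30]; [17, 40]; [22, 48]; [20]; [34]

Execution, op by op:
  [30, 15, 24] -> [30, 15, 24] -> [24, 15, 30] -> [24, 15, 30]
  [-1, -48, 40, -21, 17, -40, -24] -> [40, 17] -> [17, 40] -> [17, 40]
  [-25, 48, 22, 22] -> [48, 22, 22] -> [22, 22, 48] -> [22, 48]
  [-31, -16, -4, 20] -> [20] -> [20] -> [20]
  [34, 34, -30] -> [34, 34] -> [34, 34] -> [34]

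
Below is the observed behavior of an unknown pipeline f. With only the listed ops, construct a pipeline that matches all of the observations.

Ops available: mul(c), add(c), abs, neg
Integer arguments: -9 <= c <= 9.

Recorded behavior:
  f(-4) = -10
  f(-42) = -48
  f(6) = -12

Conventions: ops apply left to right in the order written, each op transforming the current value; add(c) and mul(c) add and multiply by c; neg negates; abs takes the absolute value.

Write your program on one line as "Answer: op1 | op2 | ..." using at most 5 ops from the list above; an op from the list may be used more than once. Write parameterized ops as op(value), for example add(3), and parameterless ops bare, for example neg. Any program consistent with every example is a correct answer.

neg | abs | neg | add(-6)

Check, running the answer program on each example:
  -4 -> 4 -> 4 -> -4 -> -10
  -42 -> 42 -> 42 -> -42 -> -48
  6 -> -6 -> 6 -> -6 -> -12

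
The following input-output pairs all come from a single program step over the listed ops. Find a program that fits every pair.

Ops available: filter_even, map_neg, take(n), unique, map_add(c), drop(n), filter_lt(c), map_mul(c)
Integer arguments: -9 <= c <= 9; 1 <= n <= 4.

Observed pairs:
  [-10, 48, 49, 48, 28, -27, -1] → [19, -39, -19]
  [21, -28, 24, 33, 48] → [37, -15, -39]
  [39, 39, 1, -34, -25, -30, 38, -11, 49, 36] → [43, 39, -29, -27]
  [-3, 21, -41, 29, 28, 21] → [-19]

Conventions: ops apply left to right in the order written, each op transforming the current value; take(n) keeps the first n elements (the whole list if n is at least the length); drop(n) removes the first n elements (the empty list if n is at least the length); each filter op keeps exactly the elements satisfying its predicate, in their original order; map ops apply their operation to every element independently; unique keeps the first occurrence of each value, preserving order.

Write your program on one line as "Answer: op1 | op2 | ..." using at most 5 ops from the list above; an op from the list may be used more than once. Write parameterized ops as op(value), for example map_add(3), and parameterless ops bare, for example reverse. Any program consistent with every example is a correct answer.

filter_even | map_neg | unique | map_add(9)

Check, running the answer program on each example:
  [-10, 48, 49, 48, 28, -27, -1] -> [-10, 48, 48, 28] -> [10, -48, -48, -28] -> [10, -48, -28] -> [19, -39, -19]
  [21, -28, 24, 33, 48] -> [-28, 24, 48] -> [28, -24, -48] -> [28, -24, -48] -> [37, -15, -39]
  [39, 39, 1, -34, -25, -30, 38, -11, 49, 36] -> [-34, -30, 38, 36] -> [34, 30, -38, -36] -> [34, 30, -38, -36] -> [43, 39, -29, -27]
  [-3, 21, -41, 29, 28, 21] -> [28] -> [-28] -> [-28] -> [-19]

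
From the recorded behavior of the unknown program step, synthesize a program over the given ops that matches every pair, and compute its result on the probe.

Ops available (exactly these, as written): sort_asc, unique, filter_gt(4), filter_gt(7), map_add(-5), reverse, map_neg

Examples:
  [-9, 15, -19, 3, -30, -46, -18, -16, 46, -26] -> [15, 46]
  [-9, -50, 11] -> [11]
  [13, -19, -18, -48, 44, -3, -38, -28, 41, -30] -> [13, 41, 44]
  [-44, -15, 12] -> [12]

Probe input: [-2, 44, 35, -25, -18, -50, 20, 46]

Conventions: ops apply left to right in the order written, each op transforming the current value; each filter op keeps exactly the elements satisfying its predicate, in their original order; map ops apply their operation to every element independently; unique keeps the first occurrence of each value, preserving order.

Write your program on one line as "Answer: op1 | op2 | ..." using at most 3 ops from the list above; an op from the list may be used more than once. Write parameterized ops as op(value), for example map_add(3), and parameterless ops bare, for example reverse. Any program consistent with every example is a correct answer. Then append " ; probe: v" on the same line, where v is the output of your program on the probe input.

reverse | sort_asc | filter_gt(4) ; probe: [20, 35, 44, 46]

Check, running the answer program on each example:
  [-9, 15, -19, 3, -30, -46, -18, -16, 46, -26] -> [-26, 46, -16, -18, -46, -30, 3, -19, 15, -9] -> [-46, -30, -26, -19, -18, -16, -9, 3, 15, 46] -> [15, 46]
  [-9, -50, 11] -> [11, -50, -9] -> [-50, -9, 11] -> [11]
  [13, -19, -18, -48, 44, -3, -38, -28, 41, -30] -> [-30, 41, -28, -38, -3, 44, -48, -18, -19, 13] -> [-48, -38, -30, -28, -19, -18, -3, 13, 41, 44] -> [13, 41, 44]
  [-44, -15, 12] -> [12, -15, -44] -> [-44, -15, 12] -> [12]
  probe: [-2, 44, 35, -25, -18, -50, 20, 46] -> [46, 20, -50, -18, -25, 35, 44, -2] -> [-50, -25, -18, -2, 20, 35, 44, 46] -> [20, 35, 44, 46]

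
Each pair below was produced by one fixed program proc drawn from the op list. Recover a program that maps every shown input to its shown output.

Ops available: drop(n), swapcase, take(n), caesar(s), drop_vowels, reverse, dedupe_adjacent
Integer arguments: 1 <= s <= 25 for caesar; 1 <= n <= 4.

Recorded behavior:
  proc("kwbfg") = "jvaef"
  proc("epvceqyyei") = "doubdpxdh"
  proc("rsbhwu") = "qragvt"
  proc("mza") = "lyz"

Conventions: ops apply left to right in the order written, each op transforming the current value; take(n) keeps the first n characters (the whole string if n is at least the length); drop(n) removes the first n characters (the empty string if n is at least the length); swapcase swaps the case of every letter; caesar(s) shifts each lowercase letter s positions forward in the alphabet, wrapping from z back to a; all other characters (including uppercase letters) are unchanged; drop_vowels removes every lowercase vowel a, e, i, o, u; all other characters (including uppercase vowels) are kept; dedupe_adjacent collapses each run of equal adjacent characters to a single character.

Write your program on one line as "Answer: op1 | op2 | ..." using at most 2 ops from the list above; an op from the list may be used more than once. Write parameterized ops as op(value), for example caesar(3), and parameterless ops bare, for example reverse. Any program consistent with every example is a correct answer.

caesar(25) | dedupe_adjacent

Check, running the answer program on each example:
  "kwbfg" -> "jvaef" -> "jvaef"
  "epvceqyyei" -> "doubdpxxdh" -> "doubdpxdh"
  "rsbhwu" -> "qragvt" -> "qragvt"
  "mza" -> "lyz" -> "lyz"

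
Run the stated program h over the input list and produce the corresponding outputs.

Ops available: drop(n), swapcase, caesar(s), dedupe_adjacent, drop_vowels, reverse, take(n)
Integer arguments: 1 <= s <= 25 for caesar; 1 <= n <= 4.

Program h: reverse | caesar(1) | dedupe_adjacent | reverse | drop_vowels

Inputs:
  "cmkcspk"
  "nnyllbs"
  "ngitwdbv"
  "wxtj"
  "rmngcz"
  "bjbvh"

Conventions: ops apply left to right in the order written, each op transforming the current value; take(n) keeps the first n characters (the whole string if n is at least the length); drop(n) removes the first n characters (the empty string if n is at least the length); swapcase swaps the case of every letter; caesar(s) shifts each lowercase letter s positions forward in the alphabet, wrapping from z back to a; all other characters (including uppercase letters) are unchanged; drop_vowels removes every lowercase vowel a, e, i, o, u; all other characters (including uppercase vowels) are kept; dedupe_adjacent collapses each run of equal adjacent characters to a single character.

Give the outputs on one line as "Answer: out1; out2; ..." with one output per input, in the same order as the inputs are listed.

Execution, op by op:
  "cmkcspk" -> "kpsckmc" -> "lqtdlnd" -> "lqtdlnd" -> "dnldtql" -> "dnldtql"
  "nnyllbs" -> "sbllynn" -> "tcmmzoo" -> "tcmzo" -> "ozmct" -> "zmct"
  "ngitwdbv" -> "vbdwtign" -> "wcexujho" -> "wcexujho" -> "ohjuxecw" -> "hjxcw"
  "wxtj" -> "jtxw" -> "kuyx" -> "kuyx" -> "xyuk" -> "xyk"
  "rmngcz" -> "zcgnmr" -> "adhons" -> "adhons" -> "snohda" -> "snhd"
  "bjbvh" -> "hvbjb" -> "iwckc" -> "iwckc" -> "ckcwi" -> "ckcw"

"dnldtql"; "zmct"; "hjxcw"; "xyk"; "snhd"; "ckcw"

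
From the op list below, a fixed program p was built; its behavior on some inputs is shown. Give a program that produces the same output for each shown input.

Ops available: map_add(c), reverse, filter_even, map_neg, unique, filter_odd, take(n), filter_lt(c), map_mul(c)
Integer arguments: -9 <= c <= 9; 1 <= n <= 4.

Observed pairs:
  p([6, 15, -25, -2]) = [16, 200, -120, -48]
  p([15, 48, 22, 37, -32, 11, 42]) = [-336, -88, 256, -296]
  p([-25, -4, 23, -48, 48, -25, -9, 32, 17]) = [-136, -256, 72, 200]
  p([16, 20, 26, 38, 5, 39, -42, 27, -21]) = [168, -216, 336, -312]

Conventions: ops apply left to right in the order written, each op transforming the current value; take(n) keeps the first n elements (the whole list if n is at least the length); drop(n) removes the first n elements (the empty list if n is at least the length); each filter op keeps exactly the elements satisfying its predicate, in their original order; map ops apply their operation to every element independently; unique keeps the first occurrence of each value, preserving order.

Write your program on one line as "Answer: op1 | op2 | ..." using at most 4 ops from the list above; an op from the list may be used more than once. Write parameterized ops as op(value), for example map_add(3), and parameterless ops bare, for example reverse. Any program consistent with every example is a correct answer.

map_mul(-8) | reverse | take(4)

Check, running the answer program on each example:
  [6, 15, -25, -2] -> [-48, -120, 200, 16] -> [16, 200, -120, -48] -> [16, 200, -120, -48]
  [15, 48, 22, 37, -32, 11, 42] -> [-120, -384, -176, -296, 256, -88, -336] -> [-336, -88, 256, -296, -176, -384, -120] -> [-336, -88, 256, -296]
  [-25, -4, 23, -48, 48, -25, -9, 32, 17] -> [200, 32, -184, 384, -384, 200, 72, -256, -136] -> [-136, -256, 72, 200, -384, 384, -184, 32, 200] -> [-136, -256, 72, 200]
  [16, 20, 26, 38, 5, 39, -42, 27, -21] -> [-128, -160, -208, -304, -40, -312, 336, -216, 168] -> [168, -216, 336, -312, -40, -304, -208, -160, -128] -> [168, -216, 336, -312]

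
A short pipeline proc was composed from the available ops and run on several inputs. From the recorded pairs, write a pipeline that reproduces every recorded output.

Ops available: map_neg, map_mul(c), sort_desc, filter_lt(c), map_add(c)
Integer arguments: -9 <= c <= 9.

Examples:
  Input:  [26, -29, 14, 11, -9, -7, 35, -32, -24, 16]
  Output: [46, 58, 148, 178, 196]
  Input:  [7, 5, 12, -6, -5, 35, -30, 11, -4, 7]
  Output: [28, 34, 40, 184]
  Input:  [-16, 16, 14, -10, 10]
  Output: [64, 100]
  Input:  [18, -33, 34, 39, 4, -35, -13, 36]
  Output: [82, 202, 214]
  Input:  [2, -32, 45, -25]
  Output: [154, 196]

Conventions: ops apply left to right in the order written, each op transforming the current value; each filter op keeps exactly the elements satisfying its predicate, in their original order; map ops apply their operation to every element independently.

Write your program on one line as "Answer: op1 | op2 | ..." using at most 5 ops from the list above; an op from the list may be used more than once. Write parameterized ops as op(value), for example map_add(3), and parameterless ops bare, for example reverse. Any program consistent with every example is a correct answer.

sort_desc | map_mul(6) | map_add(-4) | filter_lt(4) | map_neg

Check, running the answer program on each example:
  [26, -29, 14, 11, -9, -7, 35, -32, -24, 16] -> [35, 26, 16, 14, 11, -7, -9, -24, -29, -32] -> [210, 156, 96, 84, 66, -42, -54, -144, -174, -192] -> [206, 152, 92, 80, 62, -46, -58, -148, -178, -196] -> [-46, -58, -148, -178, -196] -> [46, 58, 148, 178, 196]
  [7, 5, 12, -6, -5, 35, -30, 11, -4, 7] -> [35, 12, 11, 7, 7, 5, -4, -5, -6, -30] -> [210, 72, 66, 42, 42, 30, -24, -30, -36, -180] -> [206, 68, 62, 38, 38, 26, -28, -34, -40, -184] -> [-28, -34, -40, -184] -> [28, 34, 40, 184]
  [-16, 16, 14, -10, 10] -> [16, 14, 10, -10, -16] -> [96, 84, 60, -60, -96] -> [92, 80, 56, -64, -100] -> [-64, -100] -> [64, 100]
  [18, -33, 34, 39, 4, -35, -13, 36] -> [39, 36, 34, 18, 4, -13, -33, -35] -> [234, 216, 204, 108, 24, -78, -198, -210] -> [230, 212, 200, 104, 20, -82, -202, -214] -> [-82, -202, -214] -> [82, 202, 214]
  [2, -32, 45, -25] -> [45, 2, -25, -32] -> [270, 12, -150, -192] -> [266, 8, -154, -196] -> [-154, -196] -> [154, 196]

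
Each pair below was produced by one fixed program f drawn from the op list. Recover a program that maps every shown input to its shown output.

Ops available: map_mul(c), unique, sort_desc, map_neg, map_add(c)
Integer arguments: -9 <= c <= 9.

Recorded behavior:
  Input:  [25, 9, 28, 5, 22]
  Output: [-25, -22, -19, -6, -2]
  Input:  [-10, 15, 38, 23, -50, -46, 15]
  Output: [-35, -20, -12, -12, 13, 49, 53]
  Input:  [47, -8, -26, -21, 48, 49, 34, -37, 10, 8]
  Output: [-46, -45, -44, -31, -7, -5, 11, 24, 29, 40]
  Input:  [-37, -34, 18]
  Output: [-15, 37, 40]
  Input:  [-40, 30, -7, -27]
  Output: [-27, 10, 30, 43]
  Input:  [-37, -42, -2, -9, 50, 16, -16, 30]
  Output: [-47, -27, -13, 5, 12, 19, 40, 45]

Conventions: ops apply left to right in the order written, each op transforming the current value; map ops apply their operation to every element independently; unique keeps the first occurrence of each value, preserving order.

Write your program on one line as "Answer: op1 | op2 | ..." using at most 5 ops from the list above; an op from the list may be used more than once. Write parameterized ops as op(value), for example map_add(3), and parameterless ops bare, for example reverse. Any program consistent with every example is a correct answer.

sort_desc | map_add(-4) | map_neg | map_add(-1)

Check, running the answer program on each example:
  [25, 9, 28, 5, 22] -> [28, 25, 22, 9, 5] -> [24, 21, 18, 5, 1] -> [-24, -21, -18, -5, -1] -> [-25, -22, -19, -6, -2]
  [-10, 15, 38, 23, -50, -46, 15] -> [38, 23, 15, 15, -10, -46, -50] -> [34, 19, 11, 11, -14, -50, -54] -> [-34, -19, -11, -11, 14, 50, 54] -> [-35, -20, -12, -12, 13, 49, 53]
  [47, -8, -26, -21, 48, 49, 34, -37, 10, 8] -> [49, 48, 47, 34, 10, 8, -8, -21, -26, -37] -> [45, 44, 43, 30, 6, 4, -12, -25, -30, -41] -> [-45, -44, -43, -30, -6, -4, 12, 25, 30, 41] -> [-46, -45, -44, -31, -7, -5, 11, 24, 29, 40]
  [-37, -34, 18] -> [18, -34, -37] -> [14, -38, -41] -> [-14, 38, 41] -> [-15, 37, 40]
  [-40, 30, -7, -27] -> [30, -7, -27, -40] -> [26, -11, -31, -44] -> [-26, 11, 31, 44] -> [-27, 10, 30, 43]
  [-37, -42, -2, -9, 50, 16, -16, 30] -> [50, 30, 16, -2, -9, -16, -37, -42] -> [46, 26, 12, -6, -13, -20, -41, -46] -> [-46, -26, -12, 6, 13, 20, 41, 46] -> [-47, -27, -13, 5, 12, 19, 40, 45]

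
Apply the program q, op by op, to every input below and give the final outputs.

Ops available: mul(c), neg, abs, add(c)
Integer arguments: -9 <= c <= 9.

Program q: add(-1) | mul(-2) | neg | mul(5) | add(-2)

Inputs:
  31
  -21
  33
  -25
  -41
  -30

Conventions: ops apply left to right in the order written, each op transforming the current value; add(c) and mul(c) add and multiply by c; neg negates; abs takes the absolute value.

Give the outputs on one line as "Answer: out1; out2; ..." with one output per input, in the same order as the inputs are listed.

298; -222; 318; -262; -422; -312

Execution, op by op:
  31 -> 30 -> -60 -> 60 -> 300 -> 298
  -21 -> -22 -> 44 -> -44 -> -220 -> -222
  33 -> 32 -> -64 -> 64 -> 320 -> 318
  -25 -> -26 -> 52 -> -52 -> -260 -> -262
  -41 -> -42 -> 84 -> -84 -> -420 -> -422
  -30 -> -31 -> 62 -> -62 -> -310 -> -312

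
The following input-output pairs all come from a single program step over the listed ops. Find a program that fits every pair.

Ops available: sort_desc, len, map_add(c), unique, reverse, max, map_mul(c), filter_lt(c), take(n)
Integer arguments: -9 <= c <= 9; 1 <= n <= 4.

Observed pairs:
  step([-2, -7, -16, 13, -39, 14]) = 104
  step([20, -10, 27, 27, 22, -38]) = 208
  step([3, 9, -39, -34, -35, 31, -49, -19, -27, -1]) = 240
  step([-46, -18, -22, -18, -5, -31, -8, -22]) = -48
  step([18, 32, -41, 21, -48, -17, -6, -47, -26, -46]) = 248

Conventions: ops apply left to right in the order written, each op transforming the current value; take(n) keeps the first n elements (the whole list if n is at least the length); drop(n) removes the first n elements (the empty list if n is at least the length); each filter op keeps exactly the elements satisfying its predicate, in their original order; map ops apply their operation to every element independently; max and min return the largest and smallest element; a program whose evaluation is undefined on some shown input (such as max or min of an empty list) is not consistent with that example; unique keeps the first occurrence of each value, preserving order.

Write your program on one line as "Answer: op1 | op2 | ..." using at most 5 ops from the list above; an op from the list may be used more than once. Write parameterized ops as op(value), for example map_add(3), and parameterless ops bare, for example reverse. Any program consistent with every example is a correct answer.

map_add(-1) | reverse | map_mul(8) | max

Check, running the answer program on each example:
  [-2, -7, -16, 13, -39, 14] -> [-3, -8, -17, 12, -40, 13] -> [13, -40, 12, -17, -8, -3] -> [104, -320, 96, -136, -64, -24] -> 104
  [20, -10, 27, 27, 22, -38] -> [19, -11, 26, 26, 21, -39] -> [-39, 21, 26, 26, -11, 19] -> [-312, 168, 208, 208, -88, 152] -> 208
  [3, 9, -39, -34, -35, 31, -49, -19, -27, -1] -> [2, 8, -40, -35, -36, 30, -50, -20, -28, -2] -> [-2, -28, -20, -50, 30, -36, -35, -40, 8, 2] -> [-16, -224, -160, -400, 240, -288, -280, -320, 64, 16] -> 240
  [-46, -18, -22, -18, -5, -31, -8, -22] -> [-47, -19, -23, -19, -6, -32, -9, -23] -> [-23, -9, -32, -6, -19, -23, -19, -47] -> [-184, -72, -256, -48, -152, -184, -152, -376] -> -48
  [18, 32, -41, 21, -48, -17, -6, -47, -26, -46] -> [17, 31, -42, 20, -49, -18, -7, -48, -27, -47] -> [-47, -27, -48, -7, -18, -49, 20, -42, 31, 17] -> [-376, -216, -384, -56, -144, -392, 160, -336, 248, 136] -> 248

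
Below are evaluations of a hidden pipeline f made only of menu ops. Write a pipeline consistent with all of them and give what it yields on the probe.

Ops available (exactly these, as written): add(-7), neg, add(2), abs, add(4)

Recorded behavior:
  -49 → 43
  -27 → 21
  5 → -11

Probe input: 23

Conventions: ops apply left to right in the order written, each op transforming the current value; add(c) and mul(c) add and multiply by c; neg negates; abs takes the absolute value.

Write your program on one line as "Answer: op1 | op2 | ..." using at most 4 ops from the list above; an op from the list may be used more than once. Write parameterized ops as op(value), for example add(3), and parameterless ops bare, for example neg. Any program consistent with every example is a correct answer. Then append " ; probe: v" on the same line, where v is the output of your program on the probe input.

add(2) | add(4) | neg ; probe: -29

Check, running the answer program on each example:
  -49 -> -47 -> -43 -> 43
  -27 -> -25 -> -21 -> 21
  5 -> 7 -> 11 -> -11
  probe: 23 -> 25 -> 29 -> -29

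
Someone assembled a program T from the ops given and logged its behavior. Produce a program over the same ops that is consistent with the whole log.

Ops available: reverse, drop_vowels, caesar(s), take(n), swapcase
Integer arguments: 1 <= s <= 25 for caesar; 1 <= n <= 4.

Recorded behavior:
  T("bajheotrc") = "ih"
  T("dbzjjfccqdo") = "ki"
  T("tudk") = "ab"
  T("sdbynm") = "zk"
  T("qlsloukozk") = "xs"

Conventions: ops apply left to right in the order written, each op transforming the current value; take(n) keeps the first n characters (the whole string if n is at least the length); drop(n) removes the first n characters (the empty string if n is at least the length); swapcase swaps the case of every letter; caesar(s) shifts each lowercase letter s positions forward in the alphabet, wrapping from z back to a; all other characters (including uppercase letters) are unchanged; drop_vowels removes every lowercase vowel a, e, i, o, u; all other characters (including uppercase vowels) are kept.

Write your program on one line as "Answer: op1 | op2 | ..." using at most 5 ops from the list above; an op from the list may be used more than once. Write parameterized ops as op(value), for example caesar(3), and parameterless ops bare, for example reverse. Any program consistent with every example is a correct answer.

reverse | caesar(7) | reverse | take(2)

Check, running the answer program on each example:
  "bajheotrc" -> "crtoehjab" -> "jyavloqhi" -> "ihqolvayj" -> "ih"
  "dbzjjfccqdo" -> "odqccfjjzbd" -> "vkxjjmqqgik" -> "kigqqmjjxkv" -> "ki"
  "tudk" -> "kdut" -> "rkba" -> "abkr" -> "ab"
  "sdbynm" -> "mnybds" -> "tufikz" -> "zkifut" -> "zk"
  "qlsloukozk" -> "kzokuolslq" -> "rgvrbvszsx" -> "xszsvbrvgr" -> "xs"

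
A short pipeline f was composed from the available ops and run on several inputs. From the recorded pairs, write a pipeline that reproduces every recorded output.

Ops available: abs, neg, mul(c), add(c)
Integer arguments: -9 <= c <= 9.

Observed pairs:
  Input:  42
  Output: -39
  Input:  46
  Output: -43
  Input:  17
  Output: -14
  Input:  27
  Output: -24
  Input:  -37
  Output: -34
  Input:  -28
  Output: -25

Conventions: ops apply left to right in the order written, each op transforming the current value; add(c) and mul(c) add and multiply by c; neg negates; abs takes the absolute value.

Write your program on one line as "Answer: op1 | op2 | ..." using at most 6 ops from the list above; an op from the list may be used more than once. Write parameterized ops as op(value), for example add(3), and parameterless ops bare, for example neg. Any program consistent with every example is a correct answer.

neg | abs | add(-7) | add(4) | neg

Check, running the answer program on each example:
  42 -> -42 -> 42 -> 35 -> 39 -> -39
  46 -> -46 -> 46 -> 39 -> 43 -> -43
  17 -> -17 -> 17 -> 10 -> 14 -> -14
  27 -> -27 -> 27 -> 20 -> 24 -> -24
  -37 -> 37 -> 37 -> 30 -> 34 -> -34
  -28 -> 28 -> 28 -> 21 -> 25 -> -25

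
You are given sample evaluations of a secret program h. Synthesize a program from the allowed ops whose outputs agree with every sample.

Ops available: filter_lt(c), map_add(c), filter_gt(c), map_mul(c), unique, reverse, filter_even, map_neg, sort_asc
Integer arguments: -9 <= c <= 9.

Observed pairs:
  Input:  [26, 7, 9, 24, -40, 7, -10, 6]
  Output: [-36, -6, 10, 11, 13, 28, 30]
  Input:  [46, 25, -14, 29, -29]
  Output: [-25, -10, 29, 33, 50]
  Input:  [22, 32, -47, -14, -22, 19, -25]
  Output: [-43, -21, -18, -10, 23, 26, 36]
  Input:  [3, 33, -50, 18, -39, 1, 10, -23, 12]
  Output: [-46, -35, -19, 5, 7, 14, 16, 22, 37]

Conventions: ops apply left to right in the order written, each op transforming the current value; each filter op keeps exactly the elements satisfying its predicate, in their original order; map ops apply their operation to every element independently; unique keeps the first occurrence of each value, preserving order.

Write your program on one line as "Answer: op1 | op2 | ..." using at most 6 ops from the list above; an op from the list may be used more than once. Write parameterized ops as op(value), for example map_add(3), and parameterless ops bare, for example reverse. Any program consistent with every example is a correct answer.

unique | sort_asc | reverse | map_add(4) | sort_asc

Check, running the answer program on each example:
  [26, 7, 9, 24, -40, 7, -10, 6] -> [26, 7, 9, 24, -40, -10, 6] -> [-40, -10, 6, 7, 9, 24, 26] -> [26, 24, 9, 7, 6, -10, -40] -> [30, 28, 13, 11, 10, -6, -36] -> [-36, -6, 10, 11, 13, 28, 30]
  [46, 25, -14, 29, -29] -> [46, 25, -14, 29, -29] -> [-29, -14, 25, 29, 46] -> [46, 29, 25, -14, -29] -> [50, 33, 29, -10, -25] -> [-25, -10, 29, 33, 50]
  [22, 32, -47, -14, -22, 19, -25] -> [22, 32, -47, -14, -22, 19, -25] -> [-47, -25, -22, -14, 19, 22, 32] -> [32, 22, 19, -14, -22, -25, -47] -> [36, 26, 23, -10, -18, -21, -43] -> [-43, -21, -18, -10, 23, 26, 36]
  [3, 33, -50, 18, -39, 1, 10, -23, 12] -> [3, 33, -50, 18, -39, 1, 10, -23, 12] -> [-50, -39, -23, 1, 3, 10, 12, 18, 33] -> [33, 18, 12, 10, 3, 1, -23, -39, -50] -> [37, 22, 16, 14, 7, 5, -19, -35, -46] -> [-46, -35, -19, 5, 7, 14, 16, 22, 37]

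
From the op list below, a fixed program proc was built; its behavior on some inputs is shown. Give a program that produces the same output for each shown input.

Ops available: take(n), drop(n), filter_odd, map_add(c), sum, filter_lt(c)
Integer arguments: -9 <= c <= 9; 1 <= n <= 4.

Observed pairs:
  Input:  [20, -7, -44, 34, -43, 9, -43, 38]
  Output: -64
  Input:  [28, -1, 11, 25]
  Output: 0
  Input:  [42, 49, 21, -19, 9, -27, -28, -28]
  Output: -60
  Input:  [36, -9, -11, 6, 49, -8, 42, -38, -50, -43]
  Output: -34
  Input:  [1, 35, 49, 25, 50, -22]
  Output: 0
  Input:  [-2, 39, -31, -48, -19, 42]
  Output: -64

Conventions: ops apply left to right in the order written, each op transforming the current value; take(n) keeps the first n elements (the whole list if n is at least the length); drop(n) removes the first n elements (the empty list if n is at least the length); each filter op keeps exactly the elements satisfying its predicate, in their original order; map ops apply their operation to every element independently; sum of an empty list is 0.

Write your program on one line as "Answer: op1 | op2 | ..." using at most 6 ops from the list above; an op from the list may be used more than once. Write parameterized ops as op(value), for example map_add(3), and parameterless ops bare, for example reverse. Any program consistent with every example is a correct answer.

filter_odd | filter_lt(-3) | take(2) | map_add(-7) | sum

Check, running the answer program on each example:
  [20, -7, -44, 34, -43, 9, -43, 38] -> [-7, -43, 9, -43] -> [-7, -43, -43] -> [-7, -43] -> [-14, -50] -> -64
  [28, -1, 11, 25] -> [-1, 11, 25] -> [] -> [] -> [] -> 0
  [42, 49, 21, -19, 9, -27, -28, -28] -> [49, 21, -19, 9, -27] -> [-19, -27] -> [-19, -27] -> [-26, -34] -> -60
  [36, -9, -11, 6, 49, -8, 42, -38, -50, -43] -> [-9, -11, 49, -43] -> [-9, -11, -43] -> [-9, -11] -> [-16, -18] -> -34
  [1, 35, 49, 25, 50, -22] -> [1, 35, 49, 25] -> [] -> [] -> [] -> 0
  [-2, 39, -31, -48, -19, 42] -> [39, -31, -19] -> [-31, -19] -> [-31, -19] -> [-38, -26] -> -64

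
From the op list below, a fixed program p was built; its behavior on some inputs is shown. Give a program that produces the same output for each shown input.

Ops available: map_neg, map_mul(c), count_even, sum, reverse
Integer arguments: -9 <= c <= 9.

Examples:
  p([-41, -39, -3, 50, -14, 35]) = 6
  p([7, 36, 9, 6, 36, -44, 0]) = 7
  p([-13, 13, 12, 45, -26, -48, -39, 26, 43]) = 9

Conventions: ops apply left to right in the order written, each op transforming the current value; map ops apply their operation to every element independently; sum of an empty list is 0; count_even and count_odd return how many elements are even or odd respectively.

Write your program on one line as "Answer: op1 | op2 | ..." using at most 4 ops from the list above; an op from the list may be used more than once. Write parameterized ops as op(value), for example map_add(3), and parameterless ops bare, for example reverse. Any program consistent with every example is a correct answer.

map_mul(-9) | map_mul(6) | map_mul(7) | count_even

Check, running the answer program on each example:
  [-41, -39, -3, 50, -14, 35] -> [369, 351, 27, -450, 126, -315] -> [2214, 2106, 162, -2700, 756, -1890] -> [15498, 14742, 1134, -18900, 5292, -13230] -> 6
  [7, 36, 9, 6, 36, -44, 0] -> [-63, -324, -81, -54, -324, 396, 0] -> [-378, -1944, -486, -324, -1944, 2376, 0] -> [-2646, -13608, -3402, -2268, -13608, 16632, 0] -> 7
  [-13, 13, 12, 45, -26, -48, -39, 26, 43] -> [117, -117, -108, -405, 234, 432, 351, -234, -387] -> [702, -702, -648, -2430, 1404, 2592, 2106, -1404, -2322] -> [4914, -4914, -4536, -17010, 9828, 18144, 14742, -9828, -16254] -> 9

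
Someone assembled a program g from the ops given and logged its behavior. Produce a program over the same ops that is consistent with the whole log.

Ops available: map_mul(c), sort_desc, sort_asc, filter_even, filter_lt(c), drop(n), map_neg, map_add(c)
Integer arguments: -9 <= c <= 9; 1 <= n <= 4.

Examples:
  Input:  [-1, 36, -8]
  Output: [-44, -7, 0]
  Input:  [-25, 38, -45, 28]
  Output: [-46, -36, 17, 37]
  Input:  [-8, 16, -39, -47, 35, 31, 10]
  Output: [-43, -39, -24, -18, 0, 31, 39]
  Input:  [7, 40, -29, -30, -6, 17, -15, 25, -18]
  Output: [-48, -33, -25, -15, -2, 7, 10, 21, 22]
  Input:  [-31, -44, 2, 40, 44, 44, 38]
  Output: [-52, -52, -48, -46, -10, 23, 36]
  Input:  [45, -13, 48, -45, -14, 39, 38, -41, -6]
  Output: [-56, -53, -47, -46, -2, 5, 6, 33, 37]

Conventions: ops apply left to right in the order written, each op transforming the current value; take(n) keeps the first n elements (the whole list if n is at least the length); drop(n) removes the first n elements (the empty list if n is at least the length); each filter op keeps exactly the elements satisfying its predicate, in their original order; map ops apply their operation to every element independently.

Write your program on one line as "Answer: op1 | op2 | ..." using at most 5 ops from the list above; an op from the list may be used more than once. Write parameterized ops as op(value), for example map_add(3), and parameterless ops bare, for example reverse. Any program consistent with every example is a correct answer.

map_add(8) | sort_asc | sort_desc | map_neg

Check, running the answer program on each example:
  [-1, 36, -8] -> [7, 44, 0] -> [0, 7, 44] -> [44, 7, 0] -> [-44, -7, 0]
  [-25, 38, -45, 28] -> [-17, 46, -37, 36] -> [-37, -17, 36, 46] -> [46, 36, -17, -37] -> [-46, -36, 17, 37]
  [-8, 16, -39, -47, 35, 31, 10] -> [0, 24, -31, -39, 43, 39, 18] -> [-39, -31, 0, 18, 24, 39, 43] -> [43, 39, 24, 18, 0, -31, -39] -> [-43, -39, -24, -18, 0, 31, 39]
  [7, 40, -29, -30, -6, 17, -15, 25, -18] -> [15, 48, -21, -22, 2, 25, -7, 33, -10] -> [-22, -21, -10, -7, 2, 15, 25, 33, 48] -> [48, 33, 25, 15, 2, -7, -10, -21, -22] -> [-48, -33, -25, -15, -2, 7, 10, 21, 22]
  [-31, -44, 2, 40, 44, 44, 38] -> [-23, -36, 10, 48, 52, 52, 46] -> [-36, -23, 10, 46, 48, 52, 52] -> [52, 52, 48, 46, 10, -23, -36] -> [-52, -52, -48, -46, -10, 23, 36]
  [45, -13, 48, -45, -14, 39, 38, -41, -6] -> [53, -5, 56, -37, -6, 47, 46, -33, 2] -> [-37, -33, -6, -5, 2, 46, 47, 53, 56] -> [56, 53, 47, 46, 2, -5, -6, -33, -37] -> [-56, -53, -47, -46, -2, 5, 6, 33, 37]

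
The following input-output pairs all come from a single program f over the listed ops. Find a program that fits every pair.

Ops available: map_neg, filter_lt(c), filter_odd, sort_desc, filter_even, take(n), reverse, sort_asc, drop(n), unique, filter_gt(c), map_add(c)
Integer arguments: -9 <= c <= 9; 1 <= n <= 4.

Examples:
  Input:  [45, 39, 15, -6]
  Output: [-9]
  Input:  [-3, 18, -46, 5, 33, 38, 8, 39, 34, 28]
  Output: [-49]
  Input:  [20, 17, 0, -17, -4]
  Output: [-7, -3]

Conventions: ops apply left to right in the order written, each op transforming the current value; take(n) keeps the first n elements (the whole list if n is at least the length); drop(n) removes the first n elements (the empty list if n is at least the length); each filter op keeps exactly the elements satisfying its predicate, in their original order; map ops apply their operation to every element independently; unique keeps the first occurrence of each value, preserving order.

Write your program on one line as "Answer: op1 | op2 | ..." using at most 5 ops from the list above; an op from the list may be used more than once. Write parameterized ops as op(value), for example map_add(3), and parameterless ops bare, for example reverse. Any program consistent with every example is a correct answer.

filter_even | take(4) | reverse | filter_lt(4) | map_add(-3)

Check, running the answer program on each example:
  [45, 39, 15, -6] -> [-6] -> [-6] -> [-6] -> [-6] -> [-9]
  [-3, 18, -46, 5, 33, 38, 8, 39, 34, 28] -> [18, -46, 38, 8, 34, 28] -> [18, -46, 38, 8] -> [8, 38, -46, 18] -> [-46] -> [-49]
  [20, 17, 0, -17, -4] -> [20, 0, -4] -> [20, 0, -4] -> [-4, 0, 20] -> [-4, 0] -> [-7, -3]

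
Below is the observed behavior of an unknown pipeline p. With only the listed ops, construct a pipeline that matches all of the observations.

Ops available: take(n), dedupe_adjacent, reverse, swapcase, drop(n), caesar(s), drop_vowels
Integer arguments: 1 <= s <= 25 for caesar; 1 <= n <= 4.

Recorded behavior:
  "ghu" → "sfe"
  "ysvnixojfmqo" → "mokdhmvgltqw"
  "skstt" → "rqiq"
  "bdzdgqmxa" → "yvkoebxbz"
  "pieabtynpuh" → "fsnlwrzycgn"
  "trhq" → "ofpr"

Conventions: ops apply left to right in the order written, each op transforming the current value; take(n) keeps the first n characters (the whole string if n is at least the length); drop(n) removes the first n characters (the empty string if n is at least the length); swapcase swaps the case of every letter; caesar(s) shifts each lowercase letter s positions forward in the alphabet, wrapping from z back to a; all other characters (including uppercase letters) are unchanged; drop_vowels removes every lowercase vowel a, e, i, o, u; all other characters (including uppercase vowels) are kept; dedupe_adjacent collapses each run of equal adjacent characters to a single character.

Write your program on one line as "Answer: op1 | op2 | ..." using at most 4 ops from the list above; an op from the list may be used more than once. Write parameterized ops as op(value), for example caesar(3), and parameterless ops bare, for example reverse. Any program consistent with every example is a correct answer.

caesar(24) | dedupe_adjacent | reverse

Check, running the answer program on each example:
  "ghu" -> "efs" -> "efs" -> "sfe"
  "ysvnixojfmqo" -> "wqtlgvmhdkom" -> "wqtlgvmhdkom" -> "mokdhmvgltqw"
  "skstt" -> "qiqrr" -> "qiqr" -> "rqiq"
  "bdzdgqmxa" -> "zbxbeokvy" -> "zbxbeokvy" -> "yvkoebxbz"
  "pieabtynpuh" -> "ngcyzrwlnsf" -> "ngcyzrwlnsf" -> "fsnlwrzycgn"
  "trhq" -> "rpfo" -> "rpfo" -> "ofpr"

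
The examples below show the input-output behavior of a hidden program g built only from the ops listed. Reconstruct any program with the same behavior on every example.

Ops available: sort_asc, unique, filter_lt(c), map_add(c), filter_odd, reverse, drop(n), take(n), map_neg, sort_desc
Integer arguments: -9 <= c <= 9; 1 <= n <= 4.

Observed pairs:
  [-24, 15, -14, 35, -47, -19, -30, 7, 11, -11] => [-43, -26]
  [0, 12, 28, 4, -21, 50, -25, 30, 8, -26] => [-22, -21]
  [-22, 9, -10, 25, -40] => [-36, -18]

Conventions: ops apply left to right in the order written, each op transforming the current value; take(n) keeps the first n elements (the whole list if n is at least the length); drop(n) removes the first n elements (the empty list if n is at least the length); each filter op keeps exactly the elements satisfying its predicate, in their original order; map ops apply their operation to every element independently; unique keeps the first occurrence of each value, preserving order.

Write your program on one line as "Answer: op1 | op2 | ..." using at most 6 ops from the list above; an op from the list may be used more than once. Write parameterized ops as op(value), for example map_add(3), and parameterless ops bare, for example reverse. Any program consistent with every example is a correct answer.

map_neg | sort_asc | map_add(-4) | reverse | map_neg | take(2)

Check, running the answer program on each example:
  [-24, 15, -14, 35, -47, -19, -30, 7, 11, -11] -> [24, -15, 14, -35, 47, 19, 30, -7, -11, 11] -> [-35, -15, -11, -7, 11, 14, 19, 24, 30, 47] -> [-39, -19, -15, -11, 7, 10, 15, 20, 26, 43] -> [43, 26, 20, 15, 10, 7, -11, -15, -19, -39] -> [-43, -26, -20, -15, -10, -7, 11, 15, 19, 39] -> [-43, -26]
  [0, 12, 28, 4, -21, 50, -25, 30, 8, -26] -> [0, -12, -28, -4, 21, -50, 25, -30, -8, 26] -> [-50, -30, -28, -12, -8, -4, 0, 21, 25, 26] -> [-54, -34, -32, -16, -12, -8, -4, 17, 21, 22] -> [22, 21, 17, -4, -8, -12, -16, -32, -34, -54] -> [-22, -21, -17, 4, 8, 12, 16, 32, 34, 54] -> [-22, -21]
  [-22, 9, -10, 25, -40] -> [22, -9, 10, -25, 40] -> [-25, -9, 10, 22, 40] -> [-29, -13, 6, 18, 36] -> [36, 18, 6, -13, -29] -> [-36, -18, -6, 13, 29] -> [-36, -18]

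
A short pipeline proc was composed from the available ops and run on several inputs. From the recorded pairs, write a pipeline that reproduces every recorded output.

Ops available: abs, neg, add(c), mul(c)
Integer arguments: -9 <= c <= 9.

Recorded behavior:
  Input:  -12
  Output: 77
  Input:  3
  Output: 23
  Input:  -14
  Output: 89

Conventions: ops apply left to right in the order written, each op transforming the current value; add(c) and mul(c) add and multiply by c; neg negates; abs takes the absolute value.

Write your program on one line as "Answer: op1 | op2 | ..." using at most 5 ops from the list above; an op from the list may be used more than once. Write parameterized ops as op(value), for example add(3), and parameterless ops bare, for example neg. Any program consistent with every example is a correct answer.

abs | mul(6) | add(8) | add(-3)

Check, running the answer program on each example:
  -12 -> 12 -> 72 -> 80 -> 77
  3 -> 3 -> 18 -> 26 -> 23
  -14 -> 14 -> 84 -> 92 -> 89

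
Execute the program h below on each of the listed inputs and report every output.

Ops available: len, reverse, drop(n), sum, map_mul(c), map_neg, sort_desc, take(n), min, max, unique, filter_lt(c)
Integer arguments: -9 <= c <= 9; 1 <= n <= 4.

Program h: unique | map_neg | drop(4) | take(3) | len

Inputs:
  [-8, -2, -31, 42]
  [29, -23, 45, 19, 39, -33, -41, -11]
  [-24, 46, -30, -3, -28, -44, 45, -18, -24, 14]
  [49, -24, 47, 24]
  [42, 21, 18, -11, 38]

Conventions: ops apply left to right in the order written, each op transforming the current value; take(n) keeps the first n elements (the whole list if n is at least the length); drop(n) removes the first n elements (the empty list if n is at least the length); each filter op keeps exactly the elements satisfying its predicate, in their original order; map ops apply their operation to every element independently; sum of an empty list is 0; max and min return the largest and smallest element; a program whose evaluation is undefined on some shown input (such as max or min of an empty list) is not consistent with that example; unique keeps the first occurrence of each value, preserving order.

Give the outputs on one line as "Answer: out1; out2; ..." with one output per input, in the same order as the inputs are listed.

Execution, op by op:
  [-8, -2, -31, 42] -> [-8, -2, -31, 42] -> [8, 2, 31, -42] -> [] -> [] -> 0
  [29, -23, 45, 19, 39, -33, -41, -11] -> [29, -23, 45, 19, 39, -33, -41, -11] -> [-29, 23, -45, -19, -39, 33, 41, 11] -> [-39, 33, 41, 11] -> [-39, 33, 41] -> 3
  [-24, 46, -30, -3, -28, -44, 45, -18, -24, 14] -> [-24, 46, -30, -3, -28, -44, 45, -18, 14] -> [24, -46, 30, 3, 28, 44, -45, 18, -14] -> [28, 44, -45, 18, -14] -> [28, 44, -45] -> 3
  [49, -24, 47, 24] -> [49, -24, 47, 24] -> [-49, 24, -47, -24] -> [] -> [] -> 0
  [42, 21, 18, -11, 38] -> [42, 21, 18, -11, 38] -> [-42, -21, -18, 11, -38] -> [-38] -> [-38] -> 1

0; 3; 3; 0; 1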